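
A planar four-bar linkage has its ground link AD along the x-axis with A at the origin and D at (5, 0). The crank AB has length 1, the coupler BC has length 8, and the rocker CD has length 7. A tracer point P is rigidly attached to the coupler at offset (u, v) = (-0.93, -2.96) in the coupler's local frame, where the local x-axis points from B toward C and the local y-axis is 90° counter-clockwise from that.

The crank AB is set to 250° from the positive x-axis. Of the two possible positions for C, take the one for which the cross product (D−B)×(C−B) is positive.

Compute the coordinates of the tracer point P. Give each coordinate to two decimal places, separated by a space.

2.09 -2.86

A=(0,0), D=(5.00,0)
B = A + 1.00·(cos250°, sin250°) = (-0.3420, -0.9397)
|BD| = 5.4240
circle(B,8.00) ∩ circle(D,7.00): a=4.0948, h=6.8726
  candidates: C₊=(2.5002,6.5384) cross=37.277; C₋=(4.8815,-6.9990) cross=-37.277
  mode + wants cross > 0 → take C=(2.5002,6.5384) (cross=37.277)
ex = (C−B)/|BC| = (0.3553,0.9348); ey = (-0.9348,0.3553)
P = B + -0.93·ex + -2.96·ey = (2.0945,-2.8606)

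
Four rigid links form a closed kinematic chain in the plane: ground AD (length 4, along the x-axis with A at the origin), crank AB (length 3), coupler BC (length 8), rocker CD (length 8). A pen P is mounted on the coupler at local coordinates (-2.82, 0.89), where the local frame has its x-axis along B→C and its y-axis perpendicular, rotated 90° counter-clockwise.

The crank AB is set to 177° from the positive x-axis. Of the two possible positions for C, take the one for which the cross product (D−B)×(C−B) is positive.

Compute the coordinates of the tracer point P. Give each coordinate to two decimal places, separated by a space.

-5.08 -1.94

A=(0,0), D=(4.00,0)
B = A + 3.00·(cos177°, sin177°) = (-2.9959, 0.1570)
|BD| = 6.9977
circle(B,8.00) ∩ circle(D,8.00): a=3.4988, h=7.1943
  candidates: C₊=(0.6635,7.2710) cross=50.343; C₋=(0.3406,-7.1140) cross=-50.343
  mode + wants cross > 0 → take C=(0.6635,7.2710) (cross=50.343)
ex = (C−B)/|BC| = (0.4574,0.8893); ey = (-0.8893,0.4574)
P = B + -2.82·ex + 0.89·ey = (-5.0772,-1.9436)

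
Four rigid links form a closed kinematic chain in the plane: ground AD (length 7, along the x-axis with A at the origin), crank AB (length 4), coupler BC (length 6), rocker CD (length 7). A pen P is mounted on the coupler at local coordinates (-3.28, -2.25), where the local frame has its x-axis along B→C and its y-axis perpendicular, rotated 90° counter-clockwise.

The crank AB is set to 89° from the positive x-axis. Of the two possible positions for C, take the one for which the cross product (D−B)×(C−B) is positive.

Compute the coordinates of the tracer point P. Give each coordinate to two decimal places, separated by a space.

-1.78 0.48

A=(0,0), D=(7.00,0)
B = A + 4.00·(cos89°, sin89°) = (0.0698, 3.9994)
|BD| = 8.0014
circle(B,6.00) ∩ circle(D,7.00): a=3.1884, h=5.0828
  candidates: C₊=(5.3718,6.8080) cross=40.669; C₋=(0.2908,-1.9965) cross=-40.669
  mode + wants cross > 0 → take C=(5.3718,6.8080) (cross=40.669)
ex = (C−B)/|BC| = (0.8837,0.4681); ey = (-0.4681,0.8837)
P = B + -3.28·ex + -2.25·ey = (-1.7754,0.4757)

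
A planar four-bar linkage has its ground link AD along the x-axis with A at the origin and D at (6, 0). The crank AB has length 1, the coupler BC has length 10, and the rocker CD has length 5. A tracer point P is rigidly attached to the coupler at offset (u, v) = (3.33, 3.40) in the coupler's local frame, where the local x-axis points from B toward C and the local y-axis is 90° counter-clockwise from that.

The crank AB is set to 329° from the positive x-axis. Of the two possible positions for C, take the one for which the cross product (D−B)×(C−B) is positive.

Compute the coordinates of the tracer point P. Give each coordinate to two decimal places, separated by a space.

A=(0,0), D=(6.00,0)
B = A + 1.00·(cos329°, sin329°) = (0.8572, -0.5150)
|BD| = 5.1686
circle(B,10.00) ∩ circle(D,5.00): a=9.8397, h=1.7834
  candidates: C₊=(10.4702,2.2400) cross=9.218; C₋=(10.8256,-1.3091) cross=-9.218
  mode + wants cross > 0 → take C=(10.4702,2.2400) (cross=9.218)
ex = (C−B)/|BC| = (0.9613,0.2755); ey = (-0.2755,0.9613)
P = B + 3.33·ex + 3.40·ey = (3.1216,3.6708)

3.12 3.67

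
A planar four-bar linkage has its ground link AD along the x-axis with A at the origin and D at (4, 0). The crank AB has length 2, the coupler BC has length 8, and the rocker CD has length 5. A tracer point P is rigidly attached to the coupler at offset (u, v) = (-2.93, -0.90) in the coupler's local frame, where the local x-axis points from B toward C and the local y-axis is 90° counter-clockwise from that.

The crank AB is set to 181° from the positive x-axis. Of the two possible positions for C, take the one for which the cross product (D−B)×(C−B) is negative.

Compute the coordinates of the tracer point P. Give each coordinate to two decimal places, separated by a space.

-4.86 1.07

A=(0,0), D=(4.00,0)
B = A + 2.00·(cos181°, sin181°) = (-1.9997, -0.0349)
|BD| = 5.9998
circle(B,8.00) ∩ circle(D,5.00): a=6.2500, h=4.9937
  candidates: C₊=(4.2212,4.9951) cross=29.961; C₋=(4.2793,-4.9922) cross=-29.961
  mode - wants cross < 0 → take C=(4.2793,-4.9922) (cross=-29.961)
ex = (C−B)/|BC| = (0.7849,-0.6197); ey = (0.6197,0.7849)
P = B + -2.93·ex + -0.90·ey = (-4.8571,1.0743)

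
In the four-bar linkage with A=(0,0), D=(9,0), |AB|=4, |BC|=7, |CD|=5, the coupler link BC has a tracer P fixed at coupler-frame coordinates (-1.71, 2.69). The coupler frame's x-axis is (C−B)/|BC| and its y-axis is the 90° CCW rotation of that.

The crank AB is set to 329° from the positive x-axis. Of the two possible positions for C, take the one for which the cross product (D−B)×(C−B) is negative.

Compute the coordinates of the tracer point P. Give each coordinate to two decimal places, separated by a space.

2.97 1.09

A=(0,0), D=(9.00,0)
B = A + 4.00·(cos329°, sin329°) = (3.4287, -2.0602)
|BD| = 5.9400
circle(B,7.00) ∩ circle(D,5.00): a=4.9902, h=4.9090
  candidates: C₊=(6.4066,4.2748) cross=29.159; C₋=(9.8117,-4.9337) cross=-29.159
  mode - wants cross < 0 → take C=(9.8117,-4.9337) (cross=-29.159)
ex = (C−B)/|BC| = (0.9119,-0.4105); ey = (0.4105,0.9119)
P = B + -1.71·ex + 2.69·ey = (2.9736,1.0947)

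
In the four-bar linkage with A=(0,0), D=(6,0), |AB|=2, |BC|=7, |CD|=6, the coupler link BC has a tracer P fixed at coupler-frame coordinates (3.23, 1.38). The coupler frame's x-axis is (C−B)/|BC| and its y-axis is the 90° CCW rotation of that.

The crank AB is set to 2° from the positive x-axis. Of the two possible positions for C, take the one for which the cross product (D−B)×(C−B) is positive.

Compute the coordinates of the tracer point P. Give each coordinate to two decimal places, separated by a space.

A=(0,0), D=(6.00,0)
B = A + 2.00·(cos2°, sin2°) = (1.9988, 0.0698)
|BD| = 4.0018
circle(B,7.00) ∩ circle(D,6.00): a=3.6252, h=5.9882
  candidates: C₊=(5.7278,5.9938) cross=23.964; C₋=(5.5190,-5.9807) cross=-23.964
  mode + wants cross > 0 → take C=(5.7278,5.9938) (cross=23.964)
ex = (C−B)/|BC| = (0.5327,0.8463); ey = (-0.8463,0.5327)
P = B + 3.23·ex + 1.38·ey = (2.5516,3.5385)

2.55 3.54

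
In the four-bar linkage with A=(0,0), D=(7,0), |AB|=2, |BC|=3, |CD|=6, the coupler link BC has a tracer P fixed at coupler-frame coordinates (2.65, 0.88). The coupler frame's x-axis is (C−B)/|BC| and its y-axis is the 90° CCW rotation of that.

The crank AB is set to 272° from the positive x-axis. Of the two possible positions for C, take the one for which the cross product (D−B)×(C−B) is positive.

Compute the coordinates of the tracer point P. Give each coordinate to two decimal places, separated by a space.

A=(0,0), D=(7.00,0)
B = A + 2.00·(cos272°, sin272°) = (0.0698, -1.9988)
|BD| = 7.2127
circle(B,3.00) ∩ circle(D,6.00): a=1.7346, h=2.4477
  candidates: C₊=(1.0582,0.8337) cross=17.654; C₋=(2.4148,-3.8699) cross=-17.654
  mode + wants cross > 0 → take C=(1.0582,0.8337) (cross=17.654)
ex = (C−B)/|BC| = (0.3295,0.9442); ey = (-0.9442,0.3295)
P = B + 2.65·ex + 0.88·ey = (0.1120,0.7932)

0.11 0.79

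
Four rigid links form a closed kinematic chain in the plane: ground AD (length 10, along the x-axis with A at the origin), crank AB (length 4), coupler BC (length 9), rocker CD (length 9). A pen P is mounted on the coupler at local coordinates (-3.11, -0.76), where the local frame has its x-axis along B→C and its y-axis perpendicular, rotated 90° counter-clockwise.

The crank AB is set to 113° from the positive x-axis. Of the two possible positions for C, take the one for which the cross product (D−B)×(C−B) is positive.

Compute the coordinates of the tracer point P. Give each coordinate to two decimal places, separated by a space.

-3.88 1.47

A=(0,0), D=(10.00,0)
B = A + 4.00·(cos113°, sin113°) = (-1.5629, 3.6820)
|BD| = 12.1350
circle(B,9.00) ∩ circle(D,9.00): a=6.0675, h=6.6472
  candidates: C₊=(6.2354,8.1748) cross=80.664; C₋=(2.2016,-4.4928) cross=-80.664
  mode + wants cross > 0 → take C=(6.2354,8.1748) (cross=80.664)
ex = (C−B)/|BC| = (0.8665,0.4992); ey = (-0.4992,0.8665)
P = B + -3.11·ex + -0.76·ey = (-3.8783,1.4710)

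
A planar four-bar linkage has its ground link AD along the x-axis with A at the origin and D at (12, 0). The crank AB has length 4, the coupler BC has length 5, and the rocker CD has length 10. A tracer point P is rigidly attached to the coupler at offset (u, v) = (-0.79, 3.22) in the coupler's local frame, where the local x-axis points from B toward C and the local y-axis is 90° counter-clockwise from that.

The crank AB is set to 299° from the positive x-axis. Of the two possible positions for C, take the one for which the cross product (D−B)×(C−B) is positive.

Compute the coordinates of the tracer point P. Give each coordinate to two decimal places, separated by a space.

A=(0,0), D=(12.00,0)
B = A + 4.00·(cos299°, sin299°) = (1.9392, -3.4985)
|BD| = 10.6517
circle(B,5.00) ∩ circle(D,10.00): a=1.8053, h=4.6627
  candidates: C₊=(2.1129,1.4985) cross=49.666; C₋=(5.1758,-7.3096) cross=-49.666
  mode + wants cross > 0 → take C=(2.1129,1.4985) (cross=49.666)
ex = (C−B)/|BC| = (0.0347,0.9994); ey = (-0.9994,0.0347)
P = B + -0.79·ex + 3.22·ey = (-1.3063,-4.1762)

-1.31 -4.18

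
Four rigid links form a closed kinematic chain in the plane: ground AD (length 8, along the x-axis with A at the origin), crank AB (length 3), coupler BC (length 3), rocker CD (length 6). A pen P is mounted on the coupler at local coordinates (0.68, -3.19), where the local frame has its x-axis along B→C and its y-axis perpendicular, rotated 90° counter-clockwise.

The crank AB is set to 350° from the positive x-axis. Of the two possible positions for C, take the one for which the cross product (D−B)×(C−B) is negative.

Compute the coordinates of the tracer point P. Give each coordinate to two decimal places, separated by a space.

A=(0,0), D=(8.00,0)
B = A + 3.00·(cos350°, sin350°) = (2.9544, -0.5209)
|BD| = 5.0724
circle(B,3.00) ∩ circle(D,6.00): a=-0.1253, h=2.9974
  candidates: C₊=(2.5220,2.4477) cross=15.204; C₋=(3.1377,-3.5153) cross=-15.204
  mode - wants cross < 0 → take C=(3.1377,-3.5153) (cross=-15.204)
ex = (C−B)/|BC| = (0.0611,-0.9981); ey = (0.9981,0.0611)
P = B + 0.68·ex + -3.19·ey = (-0.1881,-1.3945)

-0.19 -1.39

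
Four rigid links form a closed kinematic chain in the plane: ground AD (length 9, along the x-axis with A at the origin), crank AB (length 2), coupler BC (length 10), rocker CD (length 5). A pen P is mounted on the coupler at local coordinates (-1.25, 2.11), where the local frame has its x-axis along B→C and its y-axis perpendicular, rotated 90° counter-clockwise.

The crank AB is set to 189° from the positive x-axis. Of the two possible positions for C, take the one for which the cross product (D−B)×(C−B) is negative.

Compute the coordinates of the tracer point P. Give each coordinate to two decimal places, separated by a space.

-2.20 2.13

A=(0,0), D=(9.00,0)
B = A + 2.00·(cos189°, sin189°) = (-1.9754, -0.3129)
|BD| = 10.9798
circle(B,10.00) ∩ circle(D,5.00): a=8.9053, h=4.5493
  candidates: C₊=(6.7966,4.4883) cross=49.951; C₋=(7.0559,-4.6066) cross=-49.951
  mode - wants cross < 0 → take C=(7.0559,-4.6066) (cross=-49.951)
ex = (C−B)/|BC| = (0.9031,-0.4294); ey = (0.4294,0.9031)
P = B + -1.25·ex + 2.11·ey = (-2.1983,2.1294)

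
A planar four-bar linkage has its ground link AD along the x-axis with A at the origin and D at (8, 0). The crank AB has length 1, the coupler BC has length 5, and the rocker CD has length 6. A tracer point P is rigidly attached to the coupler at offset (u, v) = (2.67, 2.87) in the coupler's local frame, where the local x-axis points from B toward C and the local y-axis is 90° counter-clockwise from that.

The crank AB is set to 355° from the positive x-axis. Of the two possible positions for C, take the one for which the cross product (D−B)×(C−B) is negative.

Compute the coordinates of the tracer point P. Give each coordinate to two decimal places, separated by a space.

A=(0,0), D=(8.00,0)
B = A + 1.00·(cos355°, sin355°) = (0.9962, -0.0872)
|BD| = 7.0043
circle(B,5.00) ∩ circle(D,6.00): a=2.7169, h=4.1974
  candidates: C₊=(3.6607,4.1437) cross=29.400; C₋=(3.7652,-4.2504) cross=-29.400
  mode - wants cross < 0 → take C=(3.7652,-4.2504) (cross=-29.400)
ex = (C−B)/|BC| = (0.5538,-0.8327); ey = (0.8327,0.5538)
P = B + 2.67·ex + 2.87·ey = (4.8645,-0.7210)

4.86 -0.72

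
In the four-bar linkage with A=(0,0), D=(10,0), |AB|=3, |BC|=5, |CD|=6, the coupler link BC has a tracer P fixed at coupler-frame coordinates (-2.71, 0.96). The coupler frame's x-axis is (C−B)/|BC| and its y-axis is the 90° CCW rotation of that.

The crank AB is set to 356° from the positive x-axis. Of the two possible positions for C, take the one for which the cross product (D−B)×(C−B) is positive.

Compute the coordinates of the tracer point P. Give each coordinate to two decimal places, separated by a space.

A=(0,0), D=(10.00,0)
B = A + 3.00·(cos356°, sin356°) = (2.9927, -0.2093)
|BD| = 7.0104
circle(B,5.00) ∩ circle(D,6.00): a=2.7207, h=4.1950
  candidates: C₊=(5.5869,4.0651) cross=29.409; C₋=(5.8374,-4.3212) cross=-29.409
  mode + wants cross > 0 → take C=(5.5869,4.0651) (cross=29.409)
ex = (C−B)/|BC| = (0.5188,0.8549); ey = (-0.8549,0.5188)
P = B + -2.71·ex + 0.96·ey = (0.7659,-2.0279)

0.77 -2.03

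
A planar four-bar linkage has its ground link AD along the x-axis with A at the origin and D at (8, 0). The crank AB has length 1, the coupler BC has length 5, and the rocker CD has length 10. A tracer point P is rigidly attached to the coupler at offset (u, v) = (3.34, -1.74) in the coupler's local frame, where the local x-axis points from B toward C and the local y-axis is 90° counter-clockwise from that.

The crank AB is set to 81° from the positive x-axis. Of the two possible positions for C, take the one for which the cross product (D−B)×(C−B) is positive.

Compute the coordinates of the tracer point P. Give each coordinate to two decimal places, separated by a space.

A=(0,0), D=(8.00,0)
B = A + 1.00·(cos81°, sin81°) = (0.1564, 0.9877)
|BD| = 7.9055
circle(B,5.00) ∩ circle(D,10.00): a=-0.7908, h=4.9371
  candidates: C₊=(-0.0113,5.9849) cross=39.030; C₋=(-1.2450,-3.8119) cross=-39.030
  mode + wants cross > 0 → take C=(-0.0113,5.9849) (cross=39.030)
ex = (C−B)/|BC| = (-0.0336,0.9994); ey = (-0.9994,-0.0336)
P = B + 3.34·ex + -1.74·ey = (1.7834,4.3842)

1.78 4.38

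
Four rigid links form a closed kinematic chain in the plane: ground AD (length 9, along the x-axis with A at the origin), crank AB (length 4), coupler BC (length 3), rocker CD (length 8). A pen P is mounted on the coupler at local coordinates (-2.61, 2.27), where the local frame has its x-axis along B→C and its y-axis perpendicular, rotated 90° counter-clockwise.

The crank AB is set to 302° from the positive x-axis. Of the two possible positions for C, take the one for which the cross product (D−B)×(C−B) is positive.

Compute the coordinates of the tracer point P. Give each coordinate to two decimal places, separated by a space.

A=(0,0), D=(9.00,0)
B = A + 4.00·(cos302°, sin302°) = (2.1197, -3.3922)
|BD| = 7.6711
circle(B,3.00) ∩ circle(D,8.00): a=0.2507, h=2.9895
  candidates: C₊=(1.0225,-0.6000) cross=22.933; C₋=(3.6665,-5.9627) cross=-22.933
  mode + wants cross > 0 → take C=(1.0225,-0.6000) (cross=22.933)
ex = (C−B)/|BC| = (-0.3657,0.9307); ey = (-0.9307,-0.3657)
P = B + -2.61·ex + 2.27·ey = (0.9614,-6.6516)

0.96 -6.65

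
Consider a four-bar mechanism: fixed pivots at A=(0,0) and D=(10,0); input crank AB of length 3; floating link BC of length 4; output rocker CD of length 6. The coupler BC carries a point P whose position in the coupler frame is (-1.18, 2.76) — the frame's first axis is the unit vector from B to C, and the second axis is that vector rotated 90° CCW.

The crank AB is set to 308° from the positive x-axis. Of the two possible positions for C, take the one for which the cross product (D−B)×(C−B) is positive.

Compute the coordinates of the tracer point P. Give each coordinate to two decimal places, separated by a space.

-1.10 -1.81

A=(0,0), D=(10.00,0)
B = A + 3.00·(cos308°, sin308°) = (1.8470, -2.3640)
|BD| = 8.4888
circle(B,4.00) ∩ circle(D,6.00): a=3.0664, h=2.5685
  candidates: C₊=(4.0768,0.9568) cross=21.804; C₋=(5.5074,-3.9770) cross=-21.804
  mode + wants cross > 0 → take C=(4.0768,0.9568) (cross=21.804)
ex = (C−B)/|BC| = (0.5574,0.8302); ey = (-0.8302,0.5574)
P = B + -1.18·ex + 2.76·ey = (-1.1022,-1.8051)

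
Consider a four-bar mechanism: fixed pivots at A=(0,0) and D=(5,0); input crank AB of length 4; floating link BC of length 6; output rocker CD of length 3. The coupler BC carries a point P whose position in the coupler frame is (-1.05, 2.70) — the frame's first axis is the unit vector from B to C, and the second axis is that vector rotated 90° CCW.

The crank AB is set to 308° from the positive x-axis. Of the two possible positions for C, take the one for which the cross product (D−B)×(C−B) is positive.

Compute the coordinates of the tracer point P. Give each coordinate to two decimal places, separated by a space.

A=(0,0), D=(5.00,0)
B = A + 4.00·(cos308°, sin308°) = (2.4626, -3.1520)
|BD| = 4.0464
circle(B,6.00) ∩ circle(D,3.00): a=5.3595, h=2.6974
  candidates: C₊=(3.7222,2.7143) cross=10.915; C₋=(7.9246,-0.6686) cross=-10.915
  mode + wants cross > 0 → take C=(3.7222,2.7143) (cross=10.915)
ex = (C−B)/|BC| = (0.2099,0.9777); ey = (-0.9777,0.2099)
P = B + -1.05·ex + 2.70·ey = (-0.3976,-3.6118)

-0.40 -3.61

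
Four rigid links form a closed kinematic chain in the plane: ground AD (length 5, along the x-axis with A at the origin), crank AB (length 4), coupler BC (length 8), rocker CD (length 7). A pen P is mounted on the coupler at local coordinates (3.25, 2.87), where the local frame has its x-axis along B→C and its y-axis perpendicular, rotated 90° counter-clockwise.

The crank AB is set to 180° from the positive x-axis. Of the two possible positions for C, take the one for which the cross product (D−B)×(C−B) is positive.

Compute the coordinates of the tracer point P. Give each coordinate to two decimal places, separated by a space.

-3.97 4.34

A=(0,0), D=(5.00,0)
B = A + 4.00·(cos180°, sin180°) = (-4.0000, 0.0000)
|BD| = 9.0000
circle(B,8.00) ∩ circle(D,7.00): a=5.3333, h=5.9628
  candidates: C₊=(1.3333,5.9628) cross=53.666; C₋=(1.3333,-5.9628) cross=-53.666
  mode + wants cross > 0 → take C=(1.3333,5.9628) (cross=53.666)
ex = (C−B)/|BC| = (0.6667,0.7454); ey = (-0.7454,0.6667)
P = B + 3.25·ex + 2.87·ey = (-3.9725,4.3357)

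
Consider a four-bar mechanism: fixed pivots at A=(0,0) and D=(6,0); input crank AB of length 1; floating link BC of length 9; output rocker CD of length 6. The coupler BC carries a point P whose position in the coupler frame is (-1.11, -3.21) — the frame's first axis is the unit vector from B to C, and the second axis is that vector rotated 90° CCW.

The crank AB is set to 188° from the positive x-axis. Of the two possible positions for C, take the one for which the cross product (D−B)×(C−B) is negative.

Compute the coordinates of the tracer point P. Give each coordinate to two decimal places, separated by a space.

-3.92 -1.85

A=(0,0), D=(6.00,0)
B = A + 1.00·(cos188°, sin188°) = (-0.9903, -0.1392)
|BD| = 6.9917
circle(B,9.00) ∩ circle(D,6.00): a=6.7139, h=5.9936
  candidates: C₊=(5.6030,5.9869) cross=41.905; C₋=(5.8417,-5.9979) cross=-41.905
  mode - wants cross < 0 → take C=(5.8417,-5.9979) (cross=-41.905)
ex = (C−B)/|BC| = (0.7591,-0.6510); ey = (0.6510,0.7591)
P = B + -1.11·ex + -3.21·ey = (-3.9225,-1.8533)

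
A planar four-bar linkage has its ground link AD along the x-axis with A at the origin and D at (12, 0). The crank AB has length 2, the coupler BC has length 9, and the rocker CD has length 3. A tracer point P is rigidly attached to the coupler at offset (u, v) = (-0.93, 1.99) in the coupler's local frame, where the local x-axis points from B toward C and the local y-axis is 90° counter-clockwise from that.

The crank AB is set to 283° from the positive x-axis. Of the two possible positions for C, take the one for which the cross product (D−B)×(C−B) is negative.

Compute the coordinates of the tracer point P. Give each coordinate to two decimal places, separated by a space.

-0.56 0.00

A=(0,0), D=(12.00,0)
B = A + 2.00·(cos283°, sin283°) = (0.4499, -1.9487)
|BD| = 11.7133
circle(B,9.00) ∩ circle(D,3.00): a=8.9301, h=1.1196
  candidates: C₊=(9.0693,0.6410) cross=13.114; C₋=(9.4418,-1.5670) cross=-13.114
  mode - wants cross < 0 → take C=(9.4418,-1.5670) (cross=-13.114)
ex = (C−B)/|BC| = (0.9991,0.0424); ey = (-0.0424,0.9991)
P = B + -0.93·ex + 1.99·ey = (-0.5637,0.0000)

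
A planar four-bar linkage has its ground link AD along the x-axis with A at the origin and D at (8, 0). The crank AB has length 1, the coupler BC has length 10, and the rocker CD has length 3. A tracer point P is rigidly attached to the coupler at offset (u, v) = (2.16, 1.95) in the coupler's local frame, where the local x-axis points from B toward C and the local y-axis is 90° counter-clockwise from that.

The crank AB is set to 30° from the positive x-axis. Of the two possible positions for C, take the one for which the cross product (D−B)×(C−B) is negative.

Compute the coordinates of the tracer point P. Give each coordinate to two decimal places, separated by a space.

3.34 2.03

A=(0,0), D=(8.00,0)
B = A + 1.00·(cos30°, sin30°) = (0.8660, 0.5000)
|BD| = 7.1515
circle(B,10.00) ∩ circle(D,3.00): a=9.9381, h=1.1113
  candidates: C₊=(10.8575,0.9137) cross=7.947; C₋=(10.7021,-1.3034) cross=-7.947
  mode - wants cross < 0 → take C=(10.7021,-1.3034) (cross=-7.947)
ex = (C−B)/|BC| = (0.9836,-0.1803); ey = (0.1803,0.9836)
P = B + 2.16·ex + 1.95·ey = (3.3423,2.0285)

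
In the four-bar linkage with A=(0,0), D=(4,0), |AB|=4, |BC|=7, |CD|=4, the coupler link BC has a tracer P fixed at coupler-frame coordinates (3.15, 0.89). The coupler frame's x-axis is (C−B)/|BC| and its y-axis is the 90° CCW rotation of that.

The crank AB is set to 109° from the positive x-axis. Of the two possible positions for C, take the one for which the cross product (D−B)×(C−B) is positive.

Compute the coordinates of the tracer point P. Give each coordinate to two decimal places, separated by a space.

1.87 4.60

A=(0,0), D=(4.00,0)
B = A + 4.00·(cos109°, sin109°) = (-1.3023, 3.7821)
|BD| = 6.5129
circle(B,7.00) ∩ circle(D,4.00): a=5.7899, h=3.9341
  candidates: C₊=(5.6959,3.6227) cross=25.623; C₋=(1.1268,-2.7829) cross=-25.623
  mode + wants cross > 0 → take C=(5.6959,3.6227) (cross=25.623)
ex = (C−B)/|BC| = (0.9997,-0.0228); ey = (0.0228,0.9997)
P = B + 3.15·ex + 0.89·ey = (1.8672,4.6001)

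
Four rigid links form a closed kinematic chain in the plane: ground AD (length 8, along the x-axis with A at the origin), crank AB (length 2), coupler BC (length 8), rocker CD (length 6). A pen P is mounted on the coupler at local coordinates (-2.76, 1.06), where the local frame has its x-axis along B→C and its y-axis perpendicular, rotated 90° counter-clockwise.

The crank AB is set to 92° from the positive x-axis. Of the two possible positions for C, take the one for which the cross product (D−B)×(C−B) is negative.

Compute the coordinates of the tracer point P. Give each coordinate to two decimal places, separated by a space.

-0.68 4.89

A=(0,0), D=(8.00,0)
B = A + 2.00·(cos92°, sin92°) = (-0.0698, 1.9988)
|BD| = 8.3137
circle(B,8.00) ∩ circle(D,6.00): a=5.8408, h=5.4667
  candidates: C₊=(6.9140,5.9009) cross=45.448; C₋=(4.2854,-4.7118) cross=-45.448
  mode - wants cross < 0 → take C=(4.2854,-4.7118) (cross=-45.448)
ex = (C−B)/|BC| = (0.5444,-0.8388); ey = (0.8388,0.5444)
P = B + -2.76·ex + 1.06·ey = (-0.6832,4.8910)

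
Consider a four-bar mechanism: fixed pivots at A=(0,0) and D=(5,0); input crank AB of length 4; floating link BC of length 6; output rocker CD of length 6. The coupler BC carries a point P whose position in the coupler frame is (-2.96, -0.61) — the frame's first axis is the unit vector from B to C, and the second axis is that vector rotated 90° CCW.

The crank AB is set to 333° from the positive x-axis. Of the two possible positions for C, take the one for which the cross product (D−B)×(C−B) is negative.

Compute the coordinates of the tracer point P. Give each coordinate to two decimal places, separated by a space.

0.65 -1.00

A=(0,0), D=(5.00,0)
B = A + 4.00·(cos333°, sin333°) = (3.5640, -1.8160)
|BD| = 2.3151
circle(B,6.00) ∩ circle(D,6.00): a=1.1576, h=5.8873
  candidates: C₊=(-0.3359,2.7437) cross=13.630; C₋=(8.9000,-4.5596) cross=-13.630
  mode - wants cross < 0 → take C=(8.9000,-4.5596) (cross=-13.630)
ex = (C−B)/|BC| = (0.8893,-0.4573); ey = (0.4573,0.8893)
P = B + -2.96·ex + -0.61·ey = (0.6527,-1.0049)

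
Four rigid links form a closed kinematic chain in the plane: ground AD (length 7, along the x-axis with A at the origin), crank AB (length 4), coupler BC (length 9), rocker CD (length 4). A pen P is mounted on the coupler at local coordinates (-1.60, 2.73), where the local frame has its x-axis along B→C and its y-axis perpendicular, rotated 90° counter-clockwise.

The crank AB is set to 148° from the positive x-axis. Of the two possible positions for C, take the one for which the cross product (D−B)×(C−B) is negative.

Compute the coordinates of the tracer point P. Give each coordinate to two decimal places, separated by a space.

-3.24 5.28

A=(0,0), D=(7.00,0)
B = A + 4.00·(cos148°, sin148°) = (-3.3922, 2.1197)
|BD| = 10.6062
circle(B,9.00) ∩ circle(D,4.00): a=8.3673, h=3.3148
  candidates: C₊=(5.4688,3.6953) cross=35.157; C₋=(4.1439,-2.8005) cross=-35.157
  mode - wants cross < 0 → take C=(4.1439,-2.8005) (cross=-35.157)
ex = (C−B)/|BC| = (0.8373,-0.5467); ey = (0.5467,0.8373)
P = B + -1.60·ex + 2.73·ey = (-3.2395,5.2803)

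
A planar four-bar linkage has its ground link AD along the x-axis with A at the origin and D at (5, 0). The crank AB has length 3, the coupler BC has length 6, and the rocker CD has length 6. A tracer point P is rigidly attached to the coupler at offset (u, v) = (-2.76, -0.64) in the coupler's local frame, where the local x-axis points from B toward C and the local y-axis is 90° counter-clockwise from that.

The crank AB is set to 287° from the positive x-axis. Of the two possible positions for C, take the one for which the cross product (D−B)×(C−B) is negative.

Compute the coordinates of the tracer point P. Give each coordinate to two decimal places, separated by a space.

-1.83 -2.02

A=(0,0), D=(5.00,0)
B = A + 3.00·(cos287°, sin287°) = (0.8771, -2.8689)
|BD| = 5.0228
circle(B,6.00) ∩ circle(D,6.00): a=2.5114, h=5.4491
  candidates: C₊=(-0.1738,3.0383) cross=27.370; C₋=(6.0509,-5.9072) cross=-27.370
  mode - wants cross < 0 → take C=(6.0509,-5.9072) (cross=-27.370)
ex = (C−B)/|BC| = (0.8623,-0.5064); ey = (0.5064,0.8623)
P = B + -2.76·ex + -0.64·ey = (-1.8269,-2.0232)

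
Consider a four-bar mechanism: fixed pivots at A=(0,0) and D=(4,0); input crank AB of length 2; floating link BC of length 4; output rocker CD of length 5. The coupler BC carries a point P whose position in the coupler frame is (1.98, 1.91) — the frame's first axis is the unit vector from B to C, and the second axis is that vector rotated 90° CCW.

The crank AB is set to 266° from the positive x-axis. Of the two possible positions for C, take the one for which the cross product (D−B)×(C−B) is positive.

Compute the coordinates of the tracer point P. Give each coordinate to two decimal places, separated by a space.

A=(0,0), D=(4.00,0)
B = A + 2.00·(cos266°, sin266°) = (-0.1395, -1.9951)
|BD| = 4.5952
circle(B,4.00) ∩ circle(D,5.00): a=1.3183, h=3.7765
  candidates: C₊=(-0.5916,1.9792) cross=17.354; C₋=(2.6877,-4.8247) cross=-17.354
  mode + wants cross > 0 → take C=(-0.5916,1.9792) (cross=17.354)
ex = (C−B)/|BC| = (-0.1130,0.9936); ey = (-0.9936,-0.1130)
P = B + 1.98·ex + 1.91·ey = (-2.2610,-0.2437)

-2.26 -0.24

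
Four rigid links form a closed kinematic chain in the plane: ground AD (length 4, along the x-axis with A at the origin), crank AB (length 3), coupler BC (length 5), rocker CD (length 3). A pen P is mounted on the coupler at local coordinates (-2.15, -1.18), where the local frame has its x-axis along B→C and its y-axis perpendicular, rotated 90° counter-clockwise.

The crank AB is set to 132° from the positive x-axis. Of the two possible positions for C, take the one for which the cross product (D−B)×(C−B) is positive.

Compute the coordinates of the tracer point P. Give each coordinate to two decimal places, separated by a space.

-4.00 0.81

A=(0,0), D=(4.00,0)
B = A + 3.00·(cos132°, sin132°) = (-2.0074, 2.2294)
|BD| = 6.4077
circle(B,5.00) ∩ circle(D,3.00): a=4.4524, h=2.2752
  candidates: C₊=(2.9584,2.8134) cross=14.579; C₋=(1.3752,-1.4527) cross=-14.579
  mode + wants cross > 0 → take C=(2.9584,2.8134) (cross=14.579)
ex = (C−B)/|BC| = (0.9932,0.1168); ey = (-0.1168,0.9932)
P = B + -2.15·ex + -1.18·ey = (-4.0049,0.8064)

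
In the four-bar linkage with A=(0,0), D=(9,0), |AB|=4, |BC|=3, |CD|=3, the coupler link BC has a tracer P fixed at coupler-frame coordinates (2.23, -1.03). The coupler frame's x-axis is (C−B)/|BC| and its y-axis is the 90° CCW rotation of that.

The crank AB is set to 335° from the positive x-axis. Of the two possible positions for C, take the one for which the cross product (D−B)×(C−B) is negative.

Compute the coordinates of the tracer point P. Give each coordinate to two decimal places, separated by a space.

5.81 -2.82

A=(0,0), D=(9.00,0)
B = A + 4.00·(cos335°, sin335°) = (3.6252, -1.6905)
|BD| = 5.6343
circle(B,3.00) ∩ circle(D,3.00): a=2.8172, h=1.0313
  candidates: C₊=(6.0032,0.1385) cross=5.811; C₋=(6.6220,-1.8290) cross=-5.811
  mode - wants cross < 0 → take C=(6.6220,-1.8290) (cross=-5.811)
ex = (C−B)/|BC| = (0.9989,-0.0462); ey = (0.0462,0.9989)
P = B + 2.23·ex + -1.03·ey = (5.8053,-2.8224)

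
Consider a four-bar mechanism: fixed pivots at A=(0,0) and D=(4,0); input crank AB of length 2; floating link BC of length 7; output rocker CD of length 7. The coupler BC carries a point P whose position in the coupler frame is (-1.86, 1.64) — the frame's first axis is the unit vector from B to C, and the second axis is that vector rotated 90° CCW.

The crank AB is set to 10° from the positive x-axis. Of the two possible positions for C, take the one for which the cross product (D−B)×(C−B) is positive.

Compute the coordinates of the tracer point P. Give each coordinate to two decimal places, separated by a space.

A=(0,0), D=(4.00,0)
B = A + 2.00·(cos10°, sin10°) = (1.9696, 0.3473)
|BD| = 2.0599
circle(B,7.00) ∩ circle(D,7.00): a=1.0299, h=6.9238
  candidates: C₊=(4.1522,6.9983) cross=14.262; C₋=(1.8174,-6.6510) cross=-14.262
  mode + wants cross > 0 → take C=(4.1522,6.9983) (cross=14.262)
ex = (C−B)/|BC| = (0.3118,0.9501); ey = (-0.9501,0.3118)
P = B + -1.86·ex + 1.64·ey = (-0.1686,-0.9086)

-0.17 -0.91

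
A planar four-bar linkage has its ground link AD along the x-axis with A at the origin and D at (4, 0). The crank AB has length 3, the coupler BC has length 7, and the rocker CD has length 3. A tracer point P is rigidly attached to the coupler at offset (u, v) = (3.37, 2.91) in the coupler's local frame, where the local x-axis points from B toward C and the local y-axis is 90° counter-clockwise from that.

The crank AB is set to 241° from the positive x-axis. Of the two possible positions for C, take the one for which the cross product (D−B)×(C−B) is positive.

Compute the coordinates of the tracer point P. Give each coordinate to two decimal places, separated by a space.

A=(0,0), D=(4.00,0)
B = A + 3.00·(cos241°, sin241°) = (-1.4544, -2.6239)
|BD| = 6.0527
circle(B,7.00) ∩ circle(D,3.00): a=6.3307, h=2.9871
  candidates: C₊=(2.9556,2.8123) cross=18.080; C₋=(5.5454,-2.5713) cross=-18.080
  mode + wants cross > 0 → take C=(2.9556,2.8123) (cross=18.080)
ex = (C−B)/|BC| = (0.6300,0.7766); ey = (-0.7766,0.6300)
P = B + 3.37·ex + 2.91·ey = (-1.5912,1.8266)

-1.59 1.83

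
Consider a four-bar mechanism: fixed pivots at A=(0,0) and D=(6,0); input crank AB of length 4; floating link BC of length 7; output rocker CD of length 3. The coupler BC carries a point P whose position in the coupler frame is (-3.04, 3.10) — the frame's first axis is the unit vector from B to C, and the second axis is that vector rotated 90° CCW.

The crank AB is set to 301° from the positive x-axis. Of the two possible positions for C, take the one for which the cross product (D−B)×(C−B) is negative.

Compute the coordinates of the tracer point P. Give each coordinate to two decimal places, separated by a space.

A=(0,0), D=(6.00,0)
B = A + 4.00·(cos301°, sin301°) = (2.0602, -3.4287)
|BD| = 5.2229
circle(B,7.00) ∩ circle(D,3.00): a=6.4408, h=2.7417
  candidates: C₊=(5.1189,2.8677) cross=14.319; C₋=(8.7186,-1.2686) cross=-14.319
  mode - wants cross < 0 → take C=(8.7186,-1.2686) (cross=-14.319)
ex = (C−B)/|BC| = (0.9512,0.3086); ey = (-0.3086,0.9512)
P = B + -3.04·ex + 3.10·ey = (-1.7881,-1.4180)

-1.79 -1.42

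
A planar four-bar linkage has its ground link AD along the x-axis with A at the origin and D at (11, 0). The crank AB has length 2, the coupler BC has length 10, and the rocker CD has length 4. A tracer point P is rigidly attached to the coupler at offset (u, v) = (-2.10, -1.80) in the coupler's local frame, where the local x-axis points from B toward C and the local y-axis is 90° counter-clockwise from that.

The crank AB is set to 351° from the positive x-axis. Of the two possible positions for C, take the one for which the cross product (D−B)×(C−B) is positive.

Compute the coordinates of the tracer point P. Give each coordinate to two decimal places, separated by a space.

0.86 -2.84

A=(0,0), D=(11.00,0)
B = A + 2.00·(cos351°, sin351°) = (1.9754, -0.3129)
|BD| = 9.0300
circle(B,10.00) ∩ circle(D,4.00): a=9.1662, h=3.9977
  candidates: C₊=(10.9975,4.0000) cross=36.099; C₋=(11.2745,-3.9906) cross=-36.099
  mode + wants cross > 0 → take C=(10.9975,4.0000) (cross=36.099)
ex = (C−B)/|BC| = (0.9022,0.4313); ey = (-0.4313,0.9022)
P = B + -2.10·ex + -1.80·ey = (0.8570,-2.8426)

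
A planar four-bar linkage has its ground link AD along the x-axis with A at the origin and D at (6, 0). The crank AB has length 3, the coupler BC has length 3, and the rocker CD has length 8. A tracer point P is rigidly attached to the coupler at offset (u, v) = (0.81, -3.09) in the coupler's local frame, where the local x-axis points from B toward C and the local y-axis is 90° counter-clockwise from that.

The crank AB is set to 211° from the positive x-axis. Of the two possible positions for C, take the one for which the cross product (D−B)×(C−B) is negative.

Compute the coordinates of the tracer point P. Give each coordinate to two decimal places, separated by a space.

-4.69 -3.94

A=(0,0), D=(6.00,0)
B = A + 3.00·(cos211°, sin211°) = (-2.5715, -1.5451)
|BD| = 8.7097
circle(B,3.00) ∩ circle(D,8.00): a=1.1974, h=2.7507
  candidates: C₊=(-1.8811,1.3744) cross=23.957; C₋=(-0.9051,-4.0397) cross=-23.957
  mode - wants cross < 0 → take C=(-0.9051,-4.0397) (cross=-23.957)
ex = (C−B)/|BC| = (0.5555,-0.8315); ey = (0.8315,0.5555)
P = B + 0.81·ex + -3.09·ey = (-4.6910,-3.9350)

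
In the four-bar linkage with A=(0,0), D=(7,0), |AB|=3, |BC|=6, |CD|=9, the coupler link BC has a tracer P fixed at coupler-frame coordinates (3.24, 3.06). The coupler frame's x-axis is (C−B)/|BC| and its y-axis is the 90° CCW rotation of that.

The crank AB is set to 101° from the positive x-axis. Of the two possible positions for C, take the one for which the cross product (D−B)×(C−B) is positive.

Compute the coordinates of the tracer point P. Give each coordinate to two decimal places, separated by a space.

A=(0,0), D=(7.00,0)
B = A + 3.00·(cos101°, sin101°) = (-0.5724, 2.9449)
|BD| = 8.1249
circle(B,6.00) ∩ circle(D,9.00): a=1.2932, h=5.8590
  candidates: C₊=(2.7564,7.9368) cross=47.604; C₋=(-1.4908,-2.9844) cross=-47.604
  mode + wants cross > 0 → take C=(2.7564,7.9368) (cross=47.604)
ex = (C−B)/|BC| = (0.5548,0.8320); ey = (-0.8320,0.5548)
P = B + 3.24·ex + 3.06·ey = (-1.3207,7.3382)

-1.32 7.34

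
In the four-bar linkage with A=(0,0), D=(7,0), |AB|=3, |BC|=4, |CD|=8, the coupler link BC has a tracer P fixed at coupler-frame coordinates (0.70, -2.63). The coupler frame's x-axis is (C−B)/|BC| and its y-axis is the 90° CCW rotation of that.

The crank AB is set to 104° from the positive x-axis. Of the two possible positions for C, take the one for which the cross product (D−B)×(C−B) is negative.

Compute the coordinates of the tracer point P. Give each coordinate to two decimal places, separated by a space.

A=(0,0), D=(7.00,0)
B = A + 3.00·(cos104°, sin104°) = (-0.7258, 2.9109)
|BD| = 8.2560
circle(B,4.00) ∩ circle(D,8.00): a=1.2210, h=3.8091
  candidates: C₊=(1.7598,6.0449) cross=31.448; C₋=(-0.9262,-1.0841) cross=-31.448
  mode - wants cross < 0 → take C=(-0.9262,-1.0841) (cross=-31.448)
ex = (C−B)/|BC| = (-0.0501,-0.9987); ey = (0.9987,-0.0501)
P = B + 0.70·ex + -2.63·ey = (-3.3875,2.3436)

-3.39 2.34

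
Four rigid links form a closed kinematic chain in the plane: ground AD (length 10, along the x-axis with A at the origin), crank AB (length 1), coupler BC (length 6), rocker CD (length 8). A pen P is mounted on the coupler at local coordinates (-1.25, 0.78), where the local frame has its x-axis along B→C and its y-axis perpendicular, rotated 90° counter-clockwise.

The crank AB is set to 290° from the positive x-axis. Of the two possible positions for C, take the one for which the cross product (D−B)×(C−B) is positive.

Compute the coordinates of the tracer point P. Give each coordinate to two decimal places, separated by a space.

-0.95 -1.65

A=(0,0), D=(10.00,0)
B = A + 1.00·(cos290°, sin290°) = (0.3420, -0.9397)
|BD| = 9.7036
circle(B,6.00) ∩ circle(D,8.00): a=3.4090, h=4.9375
  candidates: C₊=(3.2569,4.3047) cross=47.911; C₋=(4.2132,-5.5238) cross=-47.911
  mode + wants cross > 0 → take C=(3.2569,4.3047) (cross=47.911)
ex = (C−B)/|BC| = (0.4858,0.8741); ey = (-0.8741,0.4858)
P = B + -1.25·ex + 0.78·ey = (-0.9470,-1.6533)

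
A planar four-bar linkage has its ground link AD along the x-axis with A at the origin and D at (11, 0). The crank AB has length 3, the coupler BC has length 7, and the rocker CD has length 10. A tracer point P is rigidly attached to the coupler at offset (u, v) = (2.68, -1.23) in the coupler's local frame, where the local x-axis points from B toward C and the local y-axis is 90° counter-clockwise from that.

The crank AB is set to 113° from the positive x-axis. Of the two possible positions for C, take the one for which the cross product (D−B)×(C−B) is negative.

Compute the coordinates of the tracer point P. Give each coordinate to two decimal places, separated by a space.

-1.20 -0.19

A=(0,0), D=(11.00,0)
B = A + 3.00·(cos113°, sin113°) = (-1.1722, 2.7615)
|BD| = 12.4815
circle(B,7.00) ∩ circle(D,10.00): a=4.1977, h=5.6017
  candidates: C₊=(4.1609,7.2956) cross=69.918; C₋=(1.6821,-3.6301) cross=-69.918
  mode - wants cross < 0 → take C=(1.6821,-3.6301) (cross=-69.918)
ex = (C−B)/|BC| = (0.4078,-0.9131); ey = (0.9131,0.4078)
P = B + 2.68·ex + -1.23·ey = (-1.2025,-0.1871)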